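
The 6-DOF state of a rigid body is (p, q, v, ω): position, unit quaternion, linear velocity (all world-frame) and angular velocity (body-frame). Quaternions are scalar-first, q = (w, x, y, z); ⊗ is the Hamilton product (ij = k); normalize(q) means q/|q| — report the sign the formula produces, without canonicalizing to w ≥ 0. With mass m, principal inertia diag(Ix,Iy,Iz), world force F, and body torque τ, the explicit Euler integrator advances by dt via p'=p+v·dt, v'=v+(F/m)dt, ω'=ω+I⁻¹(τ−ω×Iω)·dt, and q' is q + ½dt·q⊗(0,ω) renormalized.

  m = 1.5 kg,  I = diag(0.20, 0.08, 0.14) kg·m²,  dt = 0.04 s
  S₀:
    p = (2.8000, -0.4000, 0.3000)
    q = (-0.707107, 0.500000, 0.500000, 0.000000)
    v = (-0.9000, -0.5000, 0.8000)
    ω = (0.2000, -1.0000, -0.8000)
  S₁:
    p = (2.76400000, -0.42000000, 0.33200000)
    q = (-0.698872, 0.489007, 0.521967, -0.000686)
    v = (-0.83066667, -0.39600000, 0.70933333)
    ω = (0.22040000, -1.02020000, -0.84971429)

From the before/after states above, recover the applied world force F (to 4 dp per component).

velocity change Δv = (0.06933333, 0.10400000, -0.09066667)
applied force F = (2.6000, 3.9000, -3.4000)

F = (2.6000, 3.9000, -3.4000)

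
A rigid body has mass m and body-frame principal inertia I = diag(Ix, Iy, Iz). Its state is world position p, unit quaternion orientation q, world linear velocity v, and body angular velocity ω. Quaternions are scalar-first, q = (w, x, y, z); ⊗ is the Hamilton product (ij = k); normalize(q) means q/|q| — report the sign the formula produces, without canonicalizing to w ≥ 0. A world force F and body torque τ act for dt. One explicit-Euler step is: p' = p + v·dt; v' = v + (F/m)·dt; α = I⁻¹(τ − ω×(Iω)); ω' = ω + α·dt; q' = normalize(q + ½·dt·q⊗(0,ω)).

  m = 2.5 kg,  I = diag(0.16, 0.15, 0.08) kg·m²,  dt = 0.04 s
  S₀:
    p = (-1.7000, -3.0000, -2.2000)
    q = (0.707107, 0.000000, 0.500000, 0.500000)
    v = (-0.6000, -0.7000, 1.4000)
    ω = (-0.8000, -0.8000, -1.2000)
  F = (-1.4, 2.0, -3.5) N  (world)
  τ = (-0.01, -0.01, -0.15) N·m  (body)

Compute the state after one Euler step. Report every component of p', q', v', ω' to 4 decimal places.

p' = (-1.7240, -3.0280, -2.1440)
q' = (0.7267, -0.0153, 0.4804, 0.4908)
v' = (-0.6224, -0.6680, 1.3440)
ω' = (-0.7857, -0.8231, -1.2718)

a = (-0.5600, 0.8000, -1.4000)
new position p' = (-1.7240, -3.0280, -2.1440)
v' = v + a·dt = (-0.6224, -0.6680, 1.3440)
precession coupling ω×(Iω) = (-0.0672, 0.0768, -0.0064)
(τ − ω×Iω)/I = (0.3575, -0.5787, -1.7950)
new body rate ω' = (-0.7857, -0.8231, -1.2718)
2q̇ = q⊗(0,ω) = (1.0000000, -0.7656856, -0.9656856, -0.4485284)
q + ½dt·q⊗(0,ω), renormalized = (0.7267, -0.0153, 0.4804, 0.4908)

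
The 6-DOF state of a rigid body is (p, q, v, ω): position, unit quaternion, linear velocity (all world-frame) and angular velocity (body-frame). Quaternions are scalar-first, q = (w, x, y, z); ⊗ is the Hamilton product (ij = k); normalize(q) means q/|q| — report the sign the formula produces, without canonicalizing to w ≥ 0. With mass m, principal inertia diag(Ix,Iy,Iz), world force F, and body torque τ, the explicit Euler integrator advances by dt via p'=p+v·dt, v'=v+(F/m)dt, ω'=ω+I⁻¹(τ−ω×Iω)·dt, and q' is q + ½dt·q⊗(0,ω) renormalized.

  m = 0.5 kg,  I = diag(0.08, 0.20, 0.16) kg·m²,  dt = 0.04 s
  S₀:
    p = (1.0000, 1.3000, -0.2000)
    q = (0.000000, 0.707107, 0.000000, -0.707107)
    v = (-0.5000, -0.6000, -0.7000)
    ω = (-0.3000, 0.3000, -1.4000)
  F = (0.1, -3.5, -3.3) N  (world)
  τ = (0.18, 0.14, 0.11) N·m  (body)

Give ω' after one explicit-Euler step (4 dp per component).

(τ − ω×Iω)/I = (2.0400, 0.8680, 0.7550)
ω' = ω + α·dt = (-0.2184, 0.3347, -1.3698)

ω' = (-0.2184, 0.3347, -1.3698)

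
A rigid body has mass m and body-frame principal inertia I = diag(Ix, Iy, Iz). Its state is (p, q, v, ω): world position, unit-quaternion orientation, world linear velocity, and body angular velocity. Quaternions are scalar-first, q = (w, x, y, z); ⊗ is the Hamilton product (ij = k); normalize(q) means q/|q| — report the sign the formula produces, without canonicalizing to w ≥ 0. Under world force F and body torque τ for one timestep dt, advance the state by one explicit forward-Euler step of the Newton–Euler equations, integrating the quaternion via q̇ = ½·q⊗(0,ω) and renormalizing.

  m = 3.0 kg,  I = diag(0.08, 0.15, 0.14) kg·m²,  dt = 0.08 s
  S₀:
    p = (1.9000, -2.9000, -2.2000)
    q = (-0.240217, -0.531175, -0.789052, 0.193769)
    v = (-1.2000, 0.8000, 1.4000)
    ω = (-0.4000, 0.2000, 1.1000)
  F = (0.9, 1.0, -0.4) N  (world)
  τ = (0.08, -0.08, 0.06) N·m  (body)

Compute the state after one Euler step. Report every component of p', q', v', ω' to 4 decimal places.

p' = (1.8040, -2.8360, -2.0880)
q' = (-0.2506, -0.5630, -0.7698, 0.1661)
v' = (-1.1760, 0.8267, 1.3893)
ω' = (-0.3178, 0.1433, 1.1375)

gyro term ω×Iω = (-0.0022, 0.0264, -0.0056)
(τ − ω×Iω)/I = (1.0275, -0.7093, 0.4686)
ω + α·dt = (-0.3178, 0.1433, 1.1375)
q⊗(0,ω) = (-0.2678055, -0.8106242, 0.4587415, -0.6860945)
q + ½dt·q⊗(0,ω), renormalized = (-0.2506, -0.5630, -0.7698, 0.1661)
linear accel F/m = (0.3000, 0.3333, -0.1333)
p' = p + v·dt = (1.8040, -2.8360, -2.0880)
v + (F/m)dt = (-1.1760, 0.8267, 1.3893)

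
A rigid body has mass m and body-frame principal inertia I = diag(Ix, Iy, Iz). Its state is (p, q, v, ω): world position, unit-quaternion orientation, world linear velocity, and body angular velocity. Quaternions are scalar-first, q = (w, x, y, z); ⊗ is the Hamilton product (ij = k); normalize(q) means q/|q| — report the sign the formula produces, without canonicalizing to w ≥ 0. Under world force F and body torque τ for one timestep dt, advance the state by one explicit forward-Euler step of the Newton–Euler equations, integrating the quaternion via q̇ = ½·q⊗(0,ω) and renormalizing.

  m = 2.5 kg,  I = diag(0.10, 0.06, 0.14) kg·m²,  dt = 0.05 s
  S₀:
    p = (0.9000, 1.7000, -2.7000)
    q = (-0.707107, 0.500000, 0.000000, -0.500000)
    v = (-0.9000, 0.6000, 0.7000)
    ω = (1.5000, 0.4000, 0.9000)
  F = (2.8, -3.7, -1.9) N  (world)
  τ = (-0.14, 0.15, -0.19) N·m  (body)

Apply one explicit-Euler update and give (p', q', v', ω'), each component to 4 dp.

p' = p + v·dt = (0.8550, 1.7300, -2.6650)
v + (F/m)dt = (-0.8440, 0.5260, 0.6620)
precession coupling ω×(Iω) = (0.0288, -0.0540, -0.0240)
(τ − ω×Iω)/I = (-1.6880, 3.4000, -1.1857)
ω' = ω + α·dt = (1.4156, 0.5700, 0.8407)
2q̇ = q⊗(0,ω) = (-0.3000000, -0.8606605, -1.4828428, -0.4363963)
q + ½dt·q⊗(0,ω), renormalized = (-0.7139, 0.4780, -0.0370, -0.5104)

p' = (0.8550, 1.7300, -2.6650)
q' = (-0.7139, 0.4780, -0.0370, -0.5104)
v' = (-0.8440, 0.5260, 0.6620)
ω' = (1.4156, 0.5700, 0.8407)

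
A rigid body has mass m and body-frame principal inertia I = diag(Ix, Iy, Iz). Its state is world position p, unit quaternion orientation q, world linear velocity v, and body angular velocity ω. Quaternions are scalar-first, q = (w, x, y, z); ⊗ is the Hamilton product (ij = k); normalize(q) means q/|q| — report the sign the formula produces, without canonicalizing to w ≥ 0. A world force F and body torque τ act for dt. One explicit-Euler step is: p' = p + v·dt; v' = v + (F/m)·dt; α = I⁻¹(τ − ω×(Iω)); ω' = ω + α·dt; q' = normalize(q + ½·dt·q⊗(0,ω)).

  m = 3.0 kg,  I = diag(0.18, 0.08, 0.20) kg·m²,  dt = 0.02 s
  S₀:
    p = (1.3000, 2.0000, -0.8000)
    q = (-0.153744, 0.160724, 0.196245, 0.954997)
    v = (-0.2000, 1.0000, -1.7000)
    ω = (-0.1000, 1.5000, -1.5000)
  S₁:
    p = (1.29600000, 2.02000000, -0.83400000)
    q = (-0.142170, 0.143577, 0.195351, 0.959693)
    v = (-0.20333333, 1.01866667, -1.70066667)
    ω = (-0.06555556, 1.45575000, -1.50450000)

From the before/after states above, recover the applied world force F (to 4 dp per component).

F = (-0.5000, 2.8000, -0.1000)

v₁ − v₀ = (-0.00333333, 0.01866667, -0.00066667)
m·(v₁−v₀)/dt = (-0.5000, 2.8000, -0.1000)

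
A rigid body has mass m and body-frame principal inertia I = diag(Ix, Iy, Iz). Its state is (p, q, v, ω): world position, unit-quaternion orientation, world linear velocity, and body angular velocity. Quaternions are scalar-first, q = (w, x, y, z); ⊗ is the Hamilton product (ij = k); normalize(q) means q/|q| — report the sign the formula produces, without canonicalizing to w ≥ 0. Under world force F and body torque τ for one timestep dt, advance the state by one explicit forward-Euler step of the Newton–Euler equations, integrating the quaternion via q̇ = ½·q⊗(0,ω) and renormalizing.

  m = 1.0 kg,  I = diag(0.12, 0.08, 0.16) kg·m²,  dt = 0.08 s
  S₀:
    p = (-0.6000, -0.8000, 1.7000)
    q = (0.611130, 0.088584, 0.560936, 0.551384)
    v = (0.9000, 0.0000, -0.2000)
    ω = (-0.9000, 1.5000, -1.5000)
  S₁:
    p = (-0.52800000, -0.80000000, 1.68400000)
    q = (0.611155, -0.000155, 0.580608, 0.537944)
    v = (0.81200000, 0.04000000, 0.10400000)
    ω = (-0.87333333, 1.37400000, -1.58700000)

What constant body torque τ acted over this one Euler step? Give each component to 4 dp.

τ = (-0.1400, -0.1800, -0.1200)

ω₁ − ω₀ = (0.02666667, -0.12600000, -0.08700000)
gyro term ω₀×Iω₀ = (-0.1800, -0.0540, 0.0540)
I·α + gyro = (-0.1400, -0.1800, -0.1200)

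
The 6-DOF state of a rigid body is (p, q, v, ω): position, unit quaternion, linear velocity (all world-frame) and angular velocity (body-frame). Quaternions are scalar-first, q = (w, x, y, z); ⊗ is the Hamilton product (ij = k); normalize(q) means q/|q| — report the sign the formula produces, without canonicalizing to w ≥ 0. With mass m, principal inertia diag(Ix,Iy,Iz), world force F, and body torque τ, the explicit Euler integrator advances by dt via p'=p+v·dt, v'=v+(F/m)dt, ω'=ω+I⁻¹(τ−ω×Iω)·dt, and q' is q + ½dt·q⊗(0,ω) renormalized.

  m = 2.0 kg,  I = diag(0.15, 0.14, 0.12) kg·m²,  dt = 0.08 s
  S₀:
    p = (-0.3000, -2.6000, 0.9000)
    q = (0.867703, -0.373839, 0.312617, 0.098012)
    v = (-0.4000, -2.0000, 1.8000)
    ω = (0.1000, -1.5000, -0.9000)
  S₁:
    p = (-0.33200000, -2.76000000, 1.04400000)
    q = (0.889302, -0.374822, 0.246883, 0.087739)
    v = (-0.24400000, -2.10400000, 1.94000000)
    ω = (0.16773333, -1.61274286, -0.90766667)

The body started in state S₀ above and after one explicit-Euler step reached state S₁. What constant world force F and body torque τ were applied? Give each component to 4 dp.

Δω = ω₁−ω₀ = (0.06773333, -0.11274286, -0.00766667)
applied torque τ = (0.1000, -0.2000, -0.0100)
Δv = v₁−v₀ = (0.15600000, -0.10400000, 0.14000000)
F = m·Δv/dt = (3.9000, -2.6000, 3.5000)

F = (3.9000, -2.6000, 3.5000)
τ = (0.1000, -0.2000, -0.0100)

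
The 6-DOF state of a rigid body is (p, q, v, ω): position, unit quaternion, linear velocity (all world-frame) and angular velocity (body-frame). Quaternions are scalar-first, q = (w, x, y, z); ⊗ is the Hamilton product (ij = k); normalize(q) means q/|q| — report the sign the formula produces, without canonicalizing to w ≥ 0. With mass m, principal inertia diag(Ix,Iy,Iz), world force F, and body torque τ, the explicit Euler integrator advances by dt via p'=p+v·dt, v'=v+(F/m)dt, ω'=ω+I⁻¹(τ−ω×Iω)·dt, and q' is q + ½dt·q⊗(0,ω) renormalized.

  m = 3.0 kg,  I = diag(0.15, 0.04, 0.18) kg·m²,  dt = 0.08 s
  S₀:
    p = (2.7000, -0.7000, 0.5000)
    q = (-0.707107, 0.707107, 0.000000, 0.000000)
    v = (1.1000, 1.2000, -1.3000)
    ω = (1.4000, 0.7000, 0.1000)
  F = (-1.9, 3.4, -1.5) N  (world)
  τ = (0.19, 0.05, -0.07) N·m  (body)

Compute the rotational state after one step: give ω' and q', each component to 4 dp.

ω' = (1.4961, 0.8084, 0.1168)
q' = (-0.7452, 0.6662, -0.0226, 0.0169)

precession coupling ω×(Iω) = (0.0098, -0.0042, -0.1078)
(τ − ω×Iω)/I = (1.2013, 1.3550, 0.2100)
ω + α·dt = (1.4961, 0.8084, 0.1168)
Hamilton product q⊗(0,ω) = (-0.9899498, -0.9899498, -0.5656856, 0.4242642)
q + ½dt·q⊗(0,ω), renormalized = (-0.7452, 0.6662, -0.0226, 0.0169)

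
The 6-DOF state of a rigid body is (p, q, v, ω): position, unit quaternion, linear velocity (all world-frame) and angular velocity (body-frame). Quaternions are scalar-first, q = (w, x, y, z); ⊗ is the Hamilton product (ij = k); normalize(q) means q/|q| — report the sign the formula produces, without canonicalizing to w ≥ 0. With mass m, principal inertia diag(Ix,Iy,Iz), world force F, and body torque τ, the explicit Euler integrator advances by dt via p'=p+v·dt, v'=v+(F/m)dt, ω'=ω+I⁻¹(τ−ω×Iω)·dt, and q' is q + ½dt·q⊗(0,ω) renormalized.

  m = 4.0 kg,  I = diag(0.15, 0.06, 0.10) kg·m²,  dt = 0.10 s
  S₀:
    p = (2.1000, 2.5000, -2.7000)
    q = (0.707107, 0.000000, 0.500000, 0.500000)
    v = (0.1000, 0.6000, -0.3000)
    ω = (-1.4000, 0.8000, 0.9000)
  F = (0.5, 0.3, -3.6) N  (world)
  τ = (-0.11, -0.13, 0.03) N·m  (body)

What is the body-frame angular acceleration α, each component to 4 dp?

α = (-0.9253, -1.1167, -0.7080)

precession coupling ω×(Iω) = (0.0288, -0.0630, 0.1008)
α = I⁻¹(τ − ω×Iω) = (-0.9253, -1.1167, -0.7080)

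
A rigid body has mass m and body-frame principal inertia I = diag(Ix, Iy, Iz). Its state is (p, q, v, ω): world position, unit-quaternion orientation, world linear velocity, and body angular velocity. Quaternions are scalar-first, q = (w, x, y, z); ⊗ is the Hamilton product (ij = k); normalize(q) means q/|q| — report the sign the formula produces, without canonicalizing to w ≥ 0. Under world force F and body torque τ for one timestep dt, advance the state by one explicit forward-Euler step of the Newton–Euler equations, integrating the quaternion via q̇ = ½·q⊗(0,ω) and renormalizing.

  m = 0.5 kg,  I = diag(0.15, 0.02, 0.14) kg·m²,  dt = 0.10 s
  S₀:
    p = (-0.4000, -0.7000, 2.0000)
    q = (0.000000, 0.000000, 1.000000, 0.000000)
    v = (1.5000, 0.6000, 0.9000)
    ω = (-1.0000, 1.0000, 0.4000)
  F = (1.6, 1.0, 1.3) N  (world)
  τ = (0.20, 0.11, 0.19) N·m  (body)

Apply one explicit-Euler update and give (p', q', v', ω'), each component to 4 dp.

ω×(Iω) gyroscopic = (0.0480, -0.0040, 0.1300)
angular accel α = (1.0133, 5.7000, 0.4286)
ω' = ω + α·dt = (-0.8987, 1.5700, 0.4429)
q⊗(0,ω) = (-1.0000000, 0.4000000, 0.0000000, 1.0000000)
updated quaternion q' = (-0.0499, 0.0199, 0.9973, 0.0499)
linear accel F/m = (3.2000, 2.0000, 2.6000)
p + v·dt = (-0.2500, -0.6400, 2.0900)
new velocity v' = (1.8200, 0.8000, 1.1600)

p' = (-0.2500, -0.6400, 2.0900)
q' = (-0.0499, 0.0199, 0.9973, 0.0499)
v' = (1.8200, 0.8000, 1.1600)
ω' = (-0.8987, 1.5700, 0.4429)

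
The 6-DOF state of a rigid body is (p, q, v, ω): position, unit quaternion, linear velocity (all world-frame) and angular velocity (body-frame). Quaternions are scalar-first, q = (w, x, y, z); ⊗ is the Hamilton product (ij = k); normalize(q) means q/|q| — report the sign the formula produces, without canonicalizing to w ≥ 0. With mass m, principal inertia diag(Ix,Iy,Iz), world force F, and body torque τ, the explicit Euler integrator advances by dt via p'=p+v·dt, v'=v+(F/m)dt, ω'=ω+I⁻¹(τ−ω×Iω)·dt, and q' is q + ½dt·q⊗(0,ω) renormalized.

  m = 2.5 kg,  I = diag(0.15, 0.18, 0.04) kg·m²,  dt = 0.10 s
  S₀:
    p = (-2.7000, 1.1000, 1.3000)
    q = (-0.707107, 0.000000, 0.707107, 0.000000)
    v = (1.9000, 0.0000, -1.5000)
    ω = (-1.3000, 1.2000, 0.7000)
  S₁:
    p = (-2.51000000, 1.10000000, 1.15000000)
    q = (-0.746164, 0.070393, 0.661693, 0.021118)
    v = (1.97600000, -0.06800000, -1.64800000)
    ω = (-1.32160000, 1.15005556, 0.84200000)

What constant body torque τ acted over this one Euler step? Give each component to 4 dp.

τ = (-0.1500, -0.1900, 0.0100)

ω₁ − ω₀ = (-0.02160000, -0.04994444, 0.14200000)
gyro term ω₀×Iω₀ = (-0.1176, -0.1001, -0.0468)
I·α + gyro = (-0.1500, -0.1900, 0.0100)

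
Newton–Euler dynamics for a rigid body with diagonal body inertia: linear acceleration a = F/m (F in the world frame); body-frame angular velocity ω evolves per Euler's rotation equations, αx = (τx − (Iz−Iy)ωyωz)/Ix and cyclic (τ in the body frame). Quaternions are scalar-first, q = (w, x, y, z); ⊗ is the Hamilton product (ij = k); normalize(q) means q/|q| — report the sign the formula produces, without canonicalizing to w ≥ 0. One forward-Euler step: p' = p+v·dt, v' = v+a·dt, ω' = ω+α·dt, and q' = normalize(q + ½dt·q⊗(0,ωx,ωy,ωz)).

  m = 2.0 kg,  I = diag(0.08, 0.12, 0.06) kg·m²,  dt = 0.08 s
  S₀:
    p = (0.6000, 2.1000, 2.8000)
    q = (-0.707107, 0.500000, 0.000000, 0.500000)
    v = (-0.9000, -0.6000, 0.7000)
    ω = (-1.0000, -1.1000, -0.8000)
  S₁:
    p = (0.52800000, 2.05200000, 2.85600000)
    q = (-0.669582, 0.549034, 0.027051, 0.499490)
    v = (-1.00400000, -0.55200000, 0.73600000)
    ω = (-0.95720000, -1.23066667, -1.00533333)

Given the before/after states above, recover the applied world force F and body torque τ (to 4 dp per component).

v₁ − v₀ = (-0.10400000, 0.04800000, 0.03600000)
F = m·Δv/dt = (-2.6000, 1.2000, 0.9000)
rate change Δω = (0.04280000, -0.13066667, -0.20533333)
ω₀×(Iω₀) = (-0.0528, 0.0160, 0.0440)
τ = I·(Δω/dt) + ω₀×(Iω₀) = (-0.0100, -0.1800, -0.1100)

F = (-2.6000, 1.2000, 0.9000)
τ = (-0.0100, -0.1800, -0.1100)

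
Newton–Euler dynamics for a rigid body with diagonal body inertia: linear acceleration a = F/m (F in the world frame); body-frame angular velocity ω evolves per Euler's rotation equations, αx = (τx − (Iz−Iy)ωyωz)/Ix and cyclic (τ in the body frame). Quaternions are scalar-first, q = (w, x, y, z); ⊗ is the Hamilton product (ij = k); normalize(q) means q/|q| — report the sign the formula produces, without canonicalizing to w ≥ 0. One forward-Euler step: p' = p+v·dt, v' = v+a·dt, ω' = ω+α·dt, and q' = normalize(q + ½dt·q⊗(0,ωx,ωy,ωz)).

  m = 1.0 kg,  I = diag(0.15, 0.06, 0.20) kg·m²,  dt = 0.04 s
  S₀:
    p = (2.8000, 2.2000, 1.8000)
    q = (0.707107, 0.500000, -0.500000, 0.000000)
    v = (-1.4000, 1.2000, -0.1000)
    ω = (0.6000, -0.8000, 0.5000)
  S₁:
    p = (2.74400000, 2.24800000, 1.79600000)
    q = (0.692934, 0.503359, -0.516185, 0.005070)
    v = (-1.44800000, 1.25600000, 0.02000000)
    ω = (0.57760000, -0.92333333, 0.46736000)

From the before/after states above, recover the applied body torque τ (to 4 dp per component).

τ = (-0.1400, -0.2000, -0.1200)

rate change Δω = (-0.02240000, -0.12333333, -0.03264000)
gyro term ω₀×Iω₀ = (-0.0560, -0.0150, 0.0432)
applied torque τ = (-0.1400, -0.2000, -0.1200)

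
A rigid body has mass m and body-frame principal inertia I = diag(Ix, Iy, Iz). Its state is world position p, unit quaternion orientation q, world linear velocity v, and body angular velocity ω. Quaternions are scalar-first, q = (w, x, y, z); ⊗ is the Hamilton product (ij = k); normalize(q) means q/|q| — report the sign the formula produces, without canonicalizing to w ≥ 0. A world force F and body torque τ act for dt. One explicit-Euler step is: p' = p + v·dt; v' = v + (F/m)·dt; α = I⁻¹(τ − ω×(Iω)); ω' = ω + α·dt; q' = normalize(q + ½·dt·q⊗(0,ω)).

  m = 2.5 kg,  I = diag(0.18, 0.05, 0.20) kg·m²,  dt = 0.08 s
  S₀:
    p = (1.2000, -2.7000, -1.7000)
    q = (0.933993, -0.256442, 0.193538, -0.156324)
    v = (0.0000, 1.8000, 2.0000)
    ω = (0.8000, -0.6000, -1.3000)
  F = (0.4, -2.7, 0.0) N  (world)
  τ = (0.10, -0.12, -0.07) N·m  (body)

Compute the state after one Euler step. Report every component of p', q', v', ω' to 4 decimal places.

precession coupling ω×(Iω) = (0.1170, 0.0208, 0.0624)
(τ − ω×Iω)/I = (-0.0944, -2.8160, -0.6620)
new body rate ω' = (0.7924, -0.8253, -1.3530)
q⊗(0,ω) = (0.1180552, 0.4018006, -1.0188296, -1.2151561)
q + ½dt·q⊗(0,ω), renormalized = (0.9367, -0.2399, 0.1525, -0.2045)
new position p' = (1.2000, -2.5560, -1.5400)
v' = v + a·dt = (0.0128, 1.7136, 2.0000)

p' = (1.2000, -2.5560, -1.5400)
q' = (0.9367, -0.2399, 0.1525, -0.2045)
v' = (0.0128, 1.7136, 2.0000)
ω' = (0.7924, -0.8253, -1.3530)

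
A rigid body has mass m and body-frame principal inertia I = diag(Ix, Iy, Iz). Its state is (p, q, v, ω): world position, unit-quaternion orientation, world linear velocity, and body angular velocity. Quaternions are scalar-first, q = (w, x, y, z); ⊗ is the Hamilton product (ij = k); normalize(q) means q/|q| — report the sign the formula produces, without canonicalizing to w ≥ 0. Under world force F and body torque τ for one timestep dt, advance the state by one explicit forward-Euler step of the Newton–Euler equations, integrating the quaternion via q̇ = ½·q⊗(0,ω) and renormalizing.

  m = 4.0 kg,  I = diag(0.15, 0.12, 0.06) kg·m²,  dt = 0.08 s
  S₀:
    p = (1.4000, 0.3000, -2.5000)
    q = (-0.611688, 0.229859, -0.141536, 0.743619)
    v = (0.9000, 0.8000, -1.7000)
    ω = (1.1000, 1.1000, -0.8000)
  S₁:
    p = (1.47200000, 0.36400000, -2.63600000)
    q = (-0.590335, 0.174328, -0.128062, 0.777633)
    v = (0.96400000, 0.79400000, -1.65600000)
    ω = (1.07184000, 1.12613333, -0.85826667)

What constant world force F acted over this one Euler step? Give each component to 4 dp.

F = (3.2000, -0.3000, 2.2000)

Δv = v₁−v₀ = (0.06400000, -0.00600000, 0.04400000)
applied force F = (3.2000, -0.3000, 2.2000)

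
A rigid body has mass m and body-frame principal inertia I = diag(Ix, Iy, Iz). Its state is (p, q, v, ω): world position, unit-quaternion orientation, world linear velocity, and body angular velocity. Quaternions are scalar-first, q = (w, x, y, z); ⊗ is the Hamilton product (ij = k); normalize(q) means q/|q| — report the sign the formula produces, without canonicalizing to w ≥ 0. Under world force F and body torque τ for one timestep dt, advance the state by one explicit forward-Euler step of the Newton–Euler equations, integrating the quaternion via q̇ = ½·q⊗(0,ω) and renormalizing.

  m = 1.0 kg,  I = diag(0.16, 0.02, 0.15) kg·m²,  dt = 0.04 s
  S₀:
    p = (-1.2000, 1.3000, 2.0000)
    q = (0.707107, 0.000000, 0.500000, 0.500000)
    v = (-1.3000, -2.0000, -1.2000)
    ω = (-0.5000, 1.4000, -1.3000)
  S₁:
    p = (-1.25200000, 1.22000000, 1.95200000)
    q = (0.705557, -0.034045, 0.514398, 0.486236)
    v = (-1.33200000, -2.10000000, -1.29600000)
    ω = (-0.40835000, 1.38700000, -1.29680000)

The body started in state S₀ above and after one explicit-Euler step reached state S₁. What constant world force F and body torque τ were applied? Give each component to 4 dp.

F = (-0.8000, -2.5000, -2.4000)
τ = (0.1300, 0.0000, 0.1100)

v₁ − v₀ = (-0.03200000, -0.10000000, -0.09600000)
F = m·Δv/dt = (-0.8000, -2.5000, -2.4000)
Δω = ω₁−ω₀ = (0.09165000, -0.01300000, 0.00320000)
ω₀×(Iω₀) = (-0.2366, 0.0065, 0.0980)
τ = I·(Δω/dt) + ω₀×(Iω₀) = (0.1300, 0.0000, 0.1100)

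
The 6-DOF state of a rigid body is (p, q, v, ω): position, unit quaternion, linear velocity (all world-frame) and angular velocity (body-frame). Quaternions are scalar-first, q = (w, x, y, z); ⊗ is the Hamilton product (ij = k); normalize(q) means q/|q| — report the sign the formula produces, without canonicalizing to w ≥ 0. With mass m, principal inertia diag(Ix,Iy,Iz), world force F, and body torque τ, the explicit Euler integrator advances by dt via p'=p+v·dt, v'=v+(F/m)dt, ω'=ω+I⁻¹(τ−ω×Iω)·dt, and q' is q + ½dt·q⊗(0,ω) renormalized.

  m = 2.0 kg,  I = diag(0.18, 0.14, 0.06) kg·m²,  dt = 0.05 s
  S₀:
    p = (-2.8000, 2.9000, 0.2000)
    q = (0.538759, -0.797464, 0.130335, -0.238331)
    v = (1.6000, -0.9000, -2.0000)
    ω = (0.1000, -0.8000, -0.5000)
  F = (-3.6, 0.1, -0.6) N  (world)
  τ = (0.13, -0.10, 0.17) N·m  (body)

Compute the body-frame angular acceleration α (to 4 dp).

ω×(Iω) gyroscopic = (-0.0320, -0.0060, 0.0032)
angular accel α = (0.9000, -0.6714, 2.7800)

α = (0.9000, -0.6714, 2.7800)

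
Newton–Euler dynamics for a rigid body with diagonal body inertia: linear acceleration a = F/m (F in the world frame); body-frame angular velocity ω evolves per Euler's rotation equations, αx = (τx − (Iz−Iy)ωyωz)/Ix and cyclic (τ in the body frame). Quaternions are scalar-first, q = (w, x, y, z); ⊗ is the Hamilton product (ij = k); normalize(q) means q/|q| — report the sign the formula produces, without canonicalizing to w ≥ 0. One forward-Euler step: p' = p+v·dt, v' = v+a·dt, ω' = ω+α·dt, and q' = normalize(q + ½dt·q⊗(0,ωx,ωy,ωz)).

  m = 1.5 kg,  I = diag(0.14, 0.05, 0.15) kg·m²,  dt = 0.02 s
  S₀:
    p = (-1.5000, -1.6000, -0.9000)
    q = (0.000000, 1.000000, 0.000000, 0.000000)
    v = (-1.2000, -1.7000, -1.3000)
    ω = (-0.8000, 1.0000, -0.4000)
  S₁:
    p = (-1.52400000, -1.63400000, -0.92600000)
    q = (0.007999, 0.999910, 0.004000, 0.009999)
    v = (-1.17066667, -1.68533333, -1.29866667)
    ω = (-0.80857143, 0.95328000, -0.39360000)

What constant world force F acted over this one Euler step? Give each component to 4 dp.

F = (2.2000, 1.1000, 0.1000)

v₁ − v₀ = (0.02933333, 0.01466667, 0.00133333)
F = m·Δv/dt = (2.2000, 1.1000, 0.1000)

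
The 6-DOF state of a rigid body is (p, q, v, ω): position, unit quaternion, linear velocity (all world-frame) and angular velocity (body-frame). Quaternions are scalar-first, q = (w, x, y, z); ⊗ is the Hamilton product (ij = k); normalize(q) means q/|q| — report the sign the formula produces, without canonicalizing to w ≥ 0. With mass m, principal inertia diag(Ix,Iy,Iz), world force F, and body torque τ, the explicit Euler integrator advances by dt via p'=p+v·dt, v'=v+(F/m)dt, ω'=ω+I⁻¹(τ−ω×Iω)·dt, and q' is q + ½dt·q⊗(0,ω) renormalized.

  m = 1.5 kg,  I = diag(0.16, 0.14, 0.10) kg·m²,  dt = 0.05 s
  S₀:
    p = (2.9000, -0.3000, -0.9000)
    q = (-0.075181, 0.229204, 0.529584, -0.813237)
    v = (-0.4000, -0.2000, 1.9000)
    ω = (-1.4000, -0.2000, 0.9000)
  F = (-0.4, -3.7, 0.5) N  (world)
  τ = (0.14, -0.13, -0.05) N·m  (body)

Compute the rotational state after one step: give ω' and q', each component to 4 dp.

ω×(Iω) gyroscopic = (0.0072, -0.0756, -0.0056)
α = I⁻¹(τ − ω×Iω) = (0.8300, -0.3886, -0.4440)
ω + α·dt = (-1.3585, -0.2194, 0.8778)
Hamilton product q⊗(0,ω) = (1.1587157, 0.4192316, 0.9472844, 0.6279139)
updated quaternion q' = (-0.0462, 0.2395, 0.5528, -0.7968)

ω' = (-1.3585, -0.2194, 0.8778)
q' = (-0.0462, 0.2395, 0.5528, -0.7968)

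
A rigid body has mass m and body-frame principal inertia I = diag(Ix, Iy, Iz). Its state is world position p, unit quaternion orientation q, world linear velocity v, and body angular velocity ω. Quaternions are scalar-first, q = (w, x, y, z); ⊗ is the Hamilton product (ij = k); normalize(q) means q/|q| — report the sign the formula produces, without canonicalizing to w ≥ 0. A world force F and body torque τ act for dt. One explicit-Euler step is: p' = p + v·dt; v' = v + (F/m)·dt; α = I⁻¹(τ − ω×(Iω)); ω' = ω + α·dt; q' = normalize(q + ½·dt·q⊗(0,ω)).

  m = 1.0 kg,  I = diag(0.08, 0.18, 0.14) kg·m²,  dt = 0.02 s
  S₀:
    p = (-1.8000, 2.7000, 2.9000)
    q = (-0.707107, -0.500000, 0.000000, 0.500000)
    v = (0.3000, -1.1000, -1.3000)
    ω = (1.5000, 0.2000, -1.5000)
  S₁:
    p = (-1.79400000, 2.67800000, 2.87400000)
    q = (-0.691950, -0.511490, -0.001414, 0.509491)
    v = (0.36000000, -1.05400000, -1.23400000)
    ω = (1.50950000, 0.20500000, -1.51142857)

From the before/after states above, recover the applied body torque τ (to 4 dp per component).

τ = (0.0500, 0.1800, -0.0500)

rate change Δω = (0.00950000, 0.00500000, -0.01142857)
τ = I·(Δω/dt) + ω₀×(Iω₀) = (0.0500, 0.1800, -0.0500)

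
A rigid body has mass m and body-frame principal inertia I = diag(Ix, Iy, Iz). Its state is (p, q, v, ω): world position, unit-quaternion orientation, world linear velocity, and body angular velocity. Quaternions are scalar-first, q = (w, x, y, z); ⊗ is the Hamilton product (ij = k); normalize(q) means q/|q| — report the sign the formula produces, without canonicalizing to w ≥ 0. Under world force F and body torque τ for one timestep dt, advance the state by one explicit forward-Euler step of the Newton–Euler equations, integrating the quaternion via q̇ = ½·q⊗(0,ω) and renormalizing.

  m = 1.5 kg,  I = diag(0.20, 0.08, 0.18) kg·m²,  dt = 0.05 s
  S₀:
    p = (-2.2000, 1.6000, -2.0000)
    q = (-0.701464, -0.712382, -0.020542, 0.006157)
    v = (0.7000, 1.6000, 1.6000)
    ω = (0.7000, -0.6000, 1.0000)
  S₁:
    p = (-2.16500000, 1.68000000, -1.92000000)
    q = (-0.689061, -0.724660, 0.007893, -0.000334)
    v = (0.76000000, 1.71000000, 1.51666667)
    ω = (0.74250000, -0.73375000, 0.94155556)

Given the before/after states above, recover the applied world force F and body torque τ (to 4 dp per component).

ω₁ − ω₀ = (0.04250000, -0.13375000, -0.05844444)
gyro term ω₀×Iω₀ = (-0.0600, 0.0140, 0.0504)
τ = I·(Δω/dt) + ω₀×(Iω₀) = (0.1100, -0.2000, -0.1600)
v₁ − v₀ = (0.06000000, 0.11000000, -0.08333333)
F = m·Δv/dt = (1.8000, 3.3000, -2.5000)

F = (1.8000, 3.3000, -2.5000)
τ = (0.1100, -0.2000, -0.1600)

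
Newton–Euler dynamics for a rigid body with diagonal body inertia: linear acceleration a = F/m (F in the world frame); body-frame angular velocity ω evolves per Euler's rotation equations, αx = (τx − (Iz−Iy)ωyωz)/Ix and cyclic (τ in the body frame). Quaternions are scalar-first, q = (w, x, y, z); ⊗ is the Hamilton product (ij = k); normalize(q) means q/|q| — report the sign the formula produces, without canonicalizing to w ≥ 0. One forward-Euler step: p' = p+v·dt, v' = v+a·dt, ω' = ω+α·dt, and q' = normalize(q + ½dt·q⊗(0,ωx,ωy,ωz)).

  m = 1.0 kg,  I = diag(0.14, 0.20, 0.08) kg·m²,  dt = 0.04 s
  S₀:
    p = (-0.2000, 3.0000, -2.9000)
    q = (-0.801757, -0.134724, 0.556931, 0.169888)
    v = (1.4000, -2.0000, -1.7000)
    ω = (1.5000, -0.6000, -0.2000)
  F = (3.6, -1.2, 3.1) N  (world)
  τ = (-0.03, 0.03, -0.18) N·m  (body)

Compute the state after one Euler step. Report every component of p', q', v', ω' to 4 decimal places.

p' = (-0.1440, 2.9200, -2.9680)
q' = (-0.7899, -0.1589, 0.5708, 0.1579)
v' = (1.5440, -2.0480, -1.5760)
ω' = (1.4955, -0.5904, -0.2630)

gyro term ω×Iω = (-0.0144, -0.0180, -0.0540)
(τ − ω×Iω)/I = (-0.1114, 0.2400, -1.5750)
new body rate ω' = (1.4955, -0.5904, -0.2630)
q⊗(0,ω) = (0.5702222, -1.2120889, 0.7089414, -0.5942107)
q' = normalize(q + ½dt·q⊗(0,ω)) = (-0.7899, -0.1589, 0.5708, 0.1579)
linear accel F/m = (3.6000, -1.2000, 3.1000)
p' = p + v·dt = (-0.1440, 2.9200, -2.9680)
v' = v + a·dt = (1.5440, -2.0480, -1.5760)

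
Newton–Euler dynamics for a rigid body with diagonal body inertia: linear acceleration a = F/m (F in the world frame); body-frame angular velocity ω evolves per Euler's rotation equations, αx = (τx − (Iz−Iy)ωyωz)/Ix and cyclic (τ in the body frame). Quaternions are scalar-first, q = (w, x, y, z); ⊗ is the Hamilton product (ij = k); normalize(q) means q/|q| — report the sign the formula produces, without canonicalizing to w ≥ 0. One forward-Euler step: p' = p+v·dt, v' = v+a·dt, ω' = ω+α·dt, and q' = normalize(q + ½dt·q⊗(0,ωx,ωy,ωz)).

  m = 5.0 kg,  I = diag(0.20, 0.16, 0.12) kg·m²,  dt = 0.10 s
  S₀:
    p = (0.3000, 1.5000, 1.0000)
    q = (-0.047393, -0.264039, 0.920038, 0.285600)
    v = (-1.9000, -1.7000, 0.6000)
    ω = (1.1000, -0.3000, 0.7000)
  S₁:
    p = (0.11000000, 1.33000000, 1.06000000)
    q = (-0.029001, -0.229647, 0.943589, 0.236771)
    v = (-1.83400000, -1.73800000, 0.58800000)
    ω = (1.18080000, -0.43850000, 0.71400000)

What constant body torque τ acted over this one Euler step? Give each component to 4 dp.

τ = (0.1700, -0.1600, 0.0300)

Δω = ω₁−ω₀ = (0.08080000, -0.13850000, 0.01400000)
applied torque τ = (0.1700, -0.1600, 0.0300)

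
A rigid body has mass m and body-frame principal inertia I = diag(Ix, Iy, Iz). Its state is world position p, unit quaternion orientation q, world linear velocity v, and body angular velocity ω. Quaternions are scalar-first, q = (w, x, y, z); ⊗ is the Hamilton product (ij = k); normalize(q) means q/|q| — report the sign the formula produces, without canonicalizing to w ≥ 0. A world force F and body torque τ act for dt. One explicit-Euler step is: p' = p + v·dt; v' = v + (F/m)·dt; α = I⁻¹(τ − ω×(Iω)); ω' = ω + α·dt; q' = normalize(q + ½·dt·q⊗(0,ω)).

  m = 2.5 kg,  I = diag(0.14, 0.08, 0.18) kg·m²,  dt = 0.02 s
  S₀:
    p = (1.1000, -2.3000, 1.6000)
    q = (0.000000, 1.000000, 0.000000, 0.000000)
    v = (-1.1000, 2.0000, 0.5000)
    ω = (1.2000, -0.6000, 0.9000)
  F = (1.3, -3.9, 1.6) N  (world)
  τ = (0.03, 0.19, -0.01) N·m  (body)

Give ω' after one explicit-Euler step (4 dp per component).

α = I⁻¹(τ − ω×Iω) = (0.6000, 2.9150, -0.2956)
ω' = ω + α·dt = (1.2120, -0.5417, 0.8941)

ω' = (1.2120, -0.5417, 0.8941)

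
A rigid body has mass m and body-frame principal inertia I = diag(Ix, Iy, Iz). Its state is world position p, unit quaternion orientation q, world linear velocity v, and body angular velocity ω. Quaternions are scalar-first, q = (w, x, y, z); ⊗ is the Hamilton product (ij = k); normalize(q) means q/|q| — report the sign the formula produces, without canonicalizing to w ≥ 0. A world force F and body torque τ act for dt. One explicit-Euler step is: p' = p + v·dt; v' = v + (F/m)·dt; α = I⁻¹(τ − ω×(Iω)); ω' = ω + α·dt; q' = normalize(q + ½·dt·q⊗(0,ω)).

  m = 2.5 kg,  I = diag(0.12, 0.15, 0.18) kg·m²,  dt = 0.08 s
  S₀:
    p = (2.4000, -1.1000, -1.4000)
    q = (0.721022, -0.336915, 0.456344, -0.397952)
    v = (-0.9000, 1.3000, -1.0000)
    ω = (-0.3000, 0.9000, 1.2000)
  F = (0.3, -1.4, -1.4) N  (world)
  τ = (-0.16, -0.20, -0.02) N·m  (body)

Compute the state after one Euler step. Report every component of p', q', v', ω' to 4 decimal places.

ω×(Iω) gyroscopic = (0.0324, 0.0216, -0.0081)
α = I⁻¹(τ − ω×Iω) = (-1.6033, -1.4773, -0.0661)
ω' = ω + α·dt = (-0.4283, 0.7818, 1.1947)
q⊗(0,ω) = (-0.0342417, 0.6894630, 1.1726034, 0.6989061)
q + ½dt·q⊗(0,ω), renormalized = (0.7183, -0.3088, 0.5023, -0.3693)
p + v·dt = (2.3280, -0.9960, -1.4800)
new velocity v' = (-0.8904, 1.2552, -1.0448)

p' = (2.3280, -0.9960, -1.4800)
q' = (0.7183, -0.3088, 0.5023, -0.3693)
v' = (-0.8904, 1.2552, -1.0448)
ω' = (-0.4283, 0.7818, 1.1947)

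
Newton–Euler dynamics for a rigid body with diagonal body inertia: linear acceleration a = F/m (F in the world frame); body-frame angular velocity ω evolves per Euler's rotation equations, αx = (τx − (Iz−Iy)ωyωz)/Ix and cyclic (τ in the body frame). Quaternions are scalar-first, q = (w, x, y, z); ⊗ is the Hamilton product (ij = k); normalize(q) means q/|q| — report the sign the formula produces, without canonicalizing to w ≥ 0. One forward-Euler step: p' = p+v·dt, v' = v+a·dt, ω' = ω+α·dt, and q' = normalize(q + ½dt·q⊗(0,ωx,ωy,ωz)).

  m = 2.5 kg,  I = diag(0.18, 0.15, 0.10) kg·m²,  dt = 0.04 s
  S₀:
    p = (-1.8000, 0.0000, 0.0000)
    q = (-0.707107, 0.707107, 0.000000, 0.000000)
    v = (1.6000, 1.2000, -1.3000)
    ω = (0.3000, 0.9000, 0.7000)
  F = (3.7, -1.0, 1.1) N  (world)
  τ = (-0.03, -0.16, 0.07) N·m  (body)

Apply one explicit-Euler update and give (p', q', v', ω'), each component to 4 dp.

p' = (-1.7360, 0.0480, -0.0520)
q' = (-0.7112, 0.7027, -0.0226, 0.0028)
v' = (1.6592, 1.1840, -1.2824)
ω' = (0.3003, 0.8529, 0.7312)

linear accel F/m = (1.4800, -0.4000, 0.4400)
p + v·dt = (-1.7360, 0.0480, -0.0520)
v + (F/m)dt = (1.6592, 1.1840, -1.2824)
(τ − ω×Iω)/I = (0.0083, -1.1787, 0.7810)
ω + α·dt = (0.3003, 0.8529, 0.7312)
Hamilton product q⊗(0,ω) = (-0.2121321, -0.2121321, -1.1313712, 0.1414214)
q' = normalize(q + ½dt·q⊗(0,ω)) = (-0.7112, 0.7027, -0.0226, 0.0028)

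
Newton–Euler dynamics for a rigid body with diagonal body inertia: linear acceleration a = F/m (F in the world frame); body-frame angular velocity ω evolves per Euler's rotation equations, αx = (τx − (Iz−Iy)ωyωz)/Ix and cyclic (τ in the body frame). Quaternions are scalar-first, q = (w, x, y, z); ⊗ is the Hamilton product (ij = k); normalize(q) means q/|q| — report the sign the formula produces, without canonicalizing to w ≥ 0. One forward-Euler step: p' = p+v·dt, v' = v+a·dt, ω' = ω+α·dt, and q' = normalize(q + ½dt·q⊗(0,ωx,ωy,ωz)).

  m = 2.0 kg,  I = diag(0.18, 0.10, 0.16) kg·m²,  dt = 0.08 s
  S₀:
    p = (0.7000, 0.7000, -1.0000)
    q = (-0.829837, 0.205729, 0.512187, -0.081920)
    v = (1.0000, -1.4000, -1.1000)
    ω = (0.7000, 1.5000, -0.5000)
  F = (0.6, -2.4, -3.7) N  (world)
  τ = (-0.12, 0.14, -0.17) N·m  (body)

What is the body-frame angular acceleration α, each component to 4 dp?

gyro term ω×Iω = (-0.0450, -0.0070, -0.0840)
(τ − ω×Iω)/I = (-0.4167, 1.4700, -0.5375)

α = (-0.4167, 1.4700, -0.5375)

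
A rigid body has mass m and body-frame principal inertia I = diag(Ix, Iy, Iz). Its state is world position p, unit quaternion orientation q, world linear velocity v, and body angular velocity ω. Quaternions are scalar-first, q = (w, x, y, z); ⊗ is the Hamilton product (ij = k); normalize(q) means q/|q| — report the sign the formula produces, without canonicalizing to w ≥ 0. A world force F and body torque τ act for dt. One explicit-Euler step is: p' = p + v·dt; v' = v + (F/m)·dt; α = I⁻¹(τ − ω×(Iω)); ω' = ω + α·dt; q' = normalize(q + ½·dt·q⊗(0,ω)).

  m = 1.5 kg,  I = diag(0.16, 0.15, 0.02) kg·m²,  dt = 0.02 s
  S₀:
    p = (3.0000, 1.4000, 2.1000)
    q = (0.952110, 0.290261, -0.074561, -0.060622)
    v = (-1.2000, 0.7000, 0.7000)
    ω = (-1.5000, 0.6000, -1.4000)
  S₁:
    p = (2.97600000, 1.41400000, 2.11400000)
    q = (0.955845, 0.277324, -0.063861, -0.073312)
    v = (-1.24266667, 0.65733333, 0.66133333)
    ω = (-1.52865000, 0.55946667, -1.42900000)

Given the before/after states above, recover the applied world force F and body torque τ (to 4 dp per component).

ω₁ − ω₀ = (-0.02865000, -0.04053333, -0.02900000)
precession coupling = (0.1092, 0.2940, 0.0090)
τ = I·(Δω/dt) + ω₀×(Iω₀) = (-0.1200, -0.0100, -0.0200)
velocity change Δv = (-0.04266667, -0.04266667, -0.03866667)
applied force F = (-3.2000, -3.2000, -2.9000)

F = (-3.2000, -3.2000, -2.9000)
τ = (-0.1200, -0.0100, -0.0200)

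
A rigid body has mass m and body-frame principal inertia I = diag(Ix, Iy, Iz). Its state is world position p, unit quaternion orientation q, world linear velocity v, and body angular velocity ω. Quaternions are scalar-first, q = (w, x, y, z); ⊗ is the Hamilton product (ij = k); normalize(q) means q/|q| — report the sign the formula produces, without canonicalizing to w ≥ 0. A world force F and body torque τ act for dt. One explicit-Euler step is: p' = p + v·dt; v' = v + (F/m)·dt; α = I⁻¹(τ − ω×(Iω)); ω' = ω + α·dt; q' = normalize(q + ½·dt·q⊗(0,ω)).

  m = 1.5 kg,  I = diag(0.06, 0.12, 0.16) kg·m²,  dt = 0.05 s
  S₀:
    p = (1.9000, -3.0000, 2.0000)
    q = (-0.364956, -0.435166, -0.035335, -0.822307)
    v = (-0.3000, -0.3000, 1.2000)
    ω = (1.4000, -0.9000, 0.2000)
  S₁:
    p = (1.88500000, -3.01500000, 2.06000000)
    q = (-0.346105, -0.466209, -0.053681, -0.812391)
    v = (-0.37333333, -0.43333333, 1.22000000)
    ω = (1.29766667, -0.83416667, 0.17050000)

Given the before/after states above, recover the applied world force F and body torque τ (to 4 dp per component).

F = (-2.2000, -4.0000, 0.6000)
τ = (-0.1300, 0.1300, -0.1700)

v₁ − v₀ = (-0.07333333, -0.13333333, 0.02000000)
m·(v₁−v₀)/dt = (-2.2000, -4.0000, 0.6000)
rate change Δω = (-0.10233333, 0.06583333, -0.02950000)
gyro term ω₀×Iω₀ = (-0.0072, -0.0280, -0.0756)
applied torque τ = (-0.1300, 0.1300, -0.1700)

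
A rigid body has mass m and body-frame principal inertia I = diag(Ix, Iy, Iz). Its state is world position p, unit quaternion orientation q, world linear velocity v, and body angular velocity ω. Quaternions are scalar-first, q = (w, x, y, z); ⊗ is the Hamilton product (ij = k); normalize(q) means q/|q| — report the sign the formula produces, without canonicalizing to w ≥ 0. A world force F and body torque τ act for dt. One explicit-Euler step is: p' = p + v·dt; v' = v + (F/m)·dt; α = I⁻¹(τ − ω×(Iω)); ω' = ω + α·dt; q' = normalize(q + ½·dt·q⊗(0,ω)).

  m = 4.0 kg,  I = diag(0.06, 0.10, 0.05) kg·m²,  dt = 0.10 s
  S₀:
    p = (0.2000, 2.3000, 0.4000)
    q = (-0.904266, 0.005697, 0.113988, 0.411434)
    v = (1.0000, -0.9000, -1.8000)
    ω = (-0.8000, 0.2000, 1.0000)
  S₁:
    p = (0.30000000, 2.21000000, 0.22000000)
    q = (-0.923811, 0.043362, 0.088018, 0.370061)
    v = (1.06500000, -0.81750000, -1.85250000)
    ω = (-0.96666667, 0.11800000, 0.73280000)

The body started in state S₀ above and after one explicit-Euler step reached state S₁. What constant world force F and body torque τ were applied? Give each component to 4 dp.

ω₁ − ω₀ = (-0.16666667, -0.08200000, -0.26720000)
ω₀×(Iω₀) = (-0.0100, -0.0080, -0.0064)
applied torque τ = (-0.1100, -0.0900, -0.1400)
v₁ − v₀ = (0.06500000, 0.08250000, -0.05250000)
applied force F = (2.6000, 3.3000, -2.1000)

F = (2.6000, 3.3000, -2.1000)
τ = (-0.1100, -0.0900, -0.1400)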